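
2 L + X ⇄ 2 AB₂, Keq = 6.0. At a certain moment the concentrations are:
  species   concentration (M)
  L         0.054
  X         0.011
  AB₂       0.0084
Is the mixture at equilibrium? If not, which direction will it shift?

Q = [AB₂]² / ([L]²·[X]) = (0.0084)² / ((0.054)²·(0.011)) = 2.2
Q = 2.2 < Keq = 6.0: net forward reaction.

no; Q < K, reaction proceeds forward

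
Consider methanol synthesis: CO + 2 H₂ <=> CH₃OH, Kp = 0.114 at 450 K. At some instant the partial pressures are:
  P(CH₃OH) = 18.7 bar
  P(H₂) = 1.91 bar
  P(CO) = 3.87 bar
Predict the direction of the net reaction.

Qp = P(CH₃OH) / (P(CO)·P(H₂)²) = (18.7) / ((3.87)·(1.91)²) = 1.32
Qp = 1.32 > Kp = 0.114, so the reverse reaction proceeds.

in the reverse direction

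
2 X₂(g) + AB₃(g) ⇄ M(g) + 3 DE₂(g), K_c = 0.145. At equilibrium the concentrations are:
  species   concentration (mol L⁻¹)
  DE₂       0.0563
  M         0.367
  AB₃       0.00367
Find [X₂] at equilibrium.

[X₂] = 0.351 mol L⁻¹

At equilibrium, K_c = [M]·[DE₂]³ / ([X₂]²·[AB₃]) = 0.145.
(0.367)·(0.0563)³ / (([X₂])²·(0.00367)) = 0.145
[X₂]² = 0.123 ⇒ [X₂] = 0.351 mol L⁻¹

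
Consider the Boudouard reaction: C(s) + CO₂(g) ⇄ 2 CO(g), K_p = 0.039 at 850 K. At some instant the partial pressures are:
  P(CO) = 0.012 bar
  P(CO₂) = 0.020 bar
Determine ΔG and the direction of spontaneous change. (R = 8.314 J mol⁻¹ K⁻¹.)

(C is a pure solid — omitted from Q_p.)
Q_p = P(CO)² / P(CO₂) = (0.012)² / (0.020) = 0.00720
ΔG = RT ln(Q_p/K_p) = (8.314 J mol⁻¹ K⁻¹)(850 K) × ln(0.00720/0.039)
   = (7.067 kJ/mol)(-1.689) = -11.9 kJ/mol
ΔG < 0, so the forward reaction is spontaneous (proceeds forward).

ΔG = -11.9 kJ/mol; the forward reaction is spontaneous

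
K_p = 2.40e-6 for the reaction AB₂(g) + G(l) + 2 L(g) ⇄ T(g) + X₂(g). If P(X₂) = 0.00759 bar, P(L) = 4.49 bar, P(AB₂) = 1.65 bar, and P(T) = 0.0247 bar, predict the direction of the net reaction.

in the reverse direction

(G is a pure liquid — omitted from Q_p.)
Q_p = P(T)·P(X₂) / (P(AB₂)·P(L)²) = (0.0247)·(0.00759) / ((1.65)·(4.49)²) = 5.64e-6
Q_p = 5.64e-6 > K_p = 2.40e-6, so the reverse reaction proceeds.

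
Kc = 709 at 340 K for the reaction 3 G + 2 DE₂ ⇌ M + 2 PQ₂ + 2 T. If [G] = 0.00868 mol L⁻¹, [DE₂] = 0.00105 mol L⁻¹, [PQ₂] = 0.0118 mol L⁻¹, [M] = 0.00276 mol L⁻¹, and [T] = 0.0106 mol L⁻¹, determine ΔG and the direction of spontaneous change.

ΔG = -6.99 kJ/mol; the forward reaction is spontaneous

Qc = [M]·[PQ₂]²·[T]² / ([G]³·[DE₂]²) = (0.00276)·(0.0118)²·(0.0106)² / ((0.00868)³·(0.00105)²) = 59.9
ΔG = RT ln(Qc/Kc) = (8.314 J mol⁻¹ K⁻¹)(340 K) × ln(59.9/709)
   = (2.827 kJ/mol)(-2.471) = -6.99 kJ/mol
ΔG < 0, so the forward reaction is spontaneous (proceeds forward).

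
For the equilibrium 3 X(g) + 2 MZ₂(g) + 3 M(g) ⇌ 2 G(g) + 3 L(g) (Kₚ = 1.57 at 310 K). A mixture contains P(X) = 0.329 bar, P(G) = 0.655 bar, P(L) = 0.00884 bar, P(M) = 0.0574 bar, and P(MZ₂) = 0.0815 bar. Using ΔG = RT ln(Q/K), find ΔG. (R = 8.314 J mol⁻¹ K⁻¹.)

ΔG = 3.71 kJ/mol

Qₚ = P(G)²·P(L)³ / (P(X)³·P(MZ₂)²·P(M)³) = (0.655)²·(0.00884)³ / ((0.329)³·(0.0815)²·(0.0574)³) = 6.63
ΔG = RT ln(Qₚ/Kₚ) = (8.314 J mol⁻¹ K⁻¹)(310 K) × ln(6.63/1.57)
   = (2.577 kJ/mol)(1.441) = 3.71 kJ/mol
ΔG > 0, so the forward reaction is non-spontaneous (proceeds in reverse).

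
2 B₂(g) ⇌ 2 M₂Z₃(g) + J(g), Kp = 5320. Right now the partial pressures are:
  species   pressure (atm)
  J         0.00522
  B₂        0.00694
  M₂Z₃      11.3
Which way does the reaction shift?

in the reverse direction

Qp = P(M₂Z₃)²·P(J) / P(B₂)² = (11.3)²·(0.00522) / (0.00694)² = 13800
Qp = 13800 > Kp = 5320, so the reverse reaction proceeds.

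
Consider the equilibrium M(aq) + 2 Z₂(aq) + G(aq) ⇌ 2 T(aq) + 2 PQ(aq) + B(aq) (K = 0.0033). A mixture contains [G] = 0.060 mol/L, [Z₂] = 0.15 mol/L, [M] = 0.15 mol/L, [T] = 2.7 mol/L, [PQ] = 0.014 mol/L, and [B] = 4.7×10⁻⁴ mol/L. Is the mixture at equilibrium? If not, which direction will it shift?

yes, at equilibrium

Q = [T]²·[PQ]²·[B] / ([M]·[Z₂]²·[G]) = (2.7)²·(0.014)²·(4.7×10⁻⁴) / ((0.15)·(0.15)²·(0.060)) = 0.0033
Q = 0.0033 = K; the system is at equilibrium.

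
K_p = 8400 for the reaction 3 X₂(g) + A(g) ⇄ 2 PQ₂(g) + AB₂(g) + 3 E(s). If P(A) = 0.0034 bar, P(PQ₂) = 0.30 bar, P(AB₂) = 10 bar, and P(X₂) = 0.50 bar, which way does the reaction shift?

(E is a pure solid — omitted from Q_p.)
Q_p = P(PQ₂)²·P(AB₂) / (P(X₂)³·P(A)) = (0.30)²·(10) / ((0.50)³·(0.0034)) = 2100
Q_p = 2100 < K_p = 8400, so the forward reaction proceeds.

toward products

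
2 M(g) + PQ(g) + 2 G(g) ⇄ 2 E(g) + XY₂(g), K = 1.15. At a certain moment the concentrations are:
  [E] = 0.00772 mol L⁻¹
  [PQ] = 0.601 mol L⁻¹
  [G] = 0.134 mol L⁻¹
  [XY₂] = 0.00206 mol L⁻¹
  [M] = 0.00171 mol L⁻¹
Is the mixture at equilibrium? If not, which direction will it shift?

no; Q > K, reaction proceeds in reverse

Q = [E]²·[XY₂] / ([M]²·[PQ]·[G]²) = (0.00772)²·(0.00206) / ((0.00171)²·(0.601)·(0.134)²) = 3.89
Q = 3.89 > K = 1.15: net reverse reaction.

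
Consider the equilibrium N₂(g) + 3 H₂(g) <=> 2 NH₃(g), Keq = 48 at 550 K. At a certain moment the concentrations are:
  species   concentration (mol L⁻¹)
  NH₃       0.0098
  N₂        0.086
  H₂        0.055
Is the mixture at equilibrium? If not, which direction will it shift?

Q = [NH₃]² / ([N₂]·[H₂]³) = (0.0098)² / ((0.086)·(0.055)³) = 6.7
Q = 6.7 < Keq = 48: net forward reaction.

no; Q < K, reaction proceeds forward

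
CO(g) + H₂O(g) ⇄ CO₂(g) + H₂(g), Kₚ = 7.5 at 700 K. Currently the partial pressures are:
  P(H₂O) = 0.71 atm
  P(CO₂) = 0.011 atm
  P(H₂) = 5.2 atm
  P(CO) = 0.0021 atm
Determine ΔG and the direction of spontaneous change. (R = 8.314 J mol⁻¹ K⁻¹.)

ΔG = 9.50 kJ/mol; the forward reaction is non-spontaneous

Qₚ = P(CO₂)·P(H₂) / (P(CO)·P(H₂O)) = (0.011)·(5.2) / ((0.0021)·(0.71)) = 38.4
ΔG = RT ln(Qₚ/Kₚ) = (8.314 J mol⁻¹ K⁻¹)(700 K) × ln(38.4/7.5)
   = (5.820 kJ/mol)(1.633) = 9.50 kJ/mol
ΔG > 0, so the forward reaction is non-spontaneous (proceeds in reverse).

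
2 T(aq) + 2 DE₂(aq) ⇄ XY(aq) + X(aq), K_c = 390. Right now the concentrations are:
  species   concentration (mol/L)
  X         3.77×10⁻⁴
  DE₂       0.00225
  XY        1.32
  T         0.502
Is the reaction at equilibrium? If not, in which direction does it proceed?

no net change (already at equilibrium)

Q_c = [XY]·[X] / ([T]²·[DE₂]²) = (1.32)·(3.77×10⁻⁴) / ((0.502)²·(0.00225)²) = 390
Q_c = 390 = K_c, so the system is already at equilibrium.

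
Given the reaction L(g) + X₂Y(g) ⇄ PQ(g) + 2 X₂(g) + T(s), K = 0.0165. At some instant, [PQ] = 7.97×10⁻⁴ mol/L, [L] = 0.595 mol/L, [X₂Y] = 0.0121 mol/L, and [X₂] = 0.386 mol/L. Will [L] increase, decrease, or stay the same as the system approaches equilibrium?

(T is a pure solid — omitted from Q.)
Q = [PQ]·[X₂]² / ([L]·[X₂Y]) = (7.97×10⁻⁴)·(0.386)² / ((0.595)·(0.0121)) = 0.0165
Q = 0.0165 = K; the system is at equilibrium.

stay the same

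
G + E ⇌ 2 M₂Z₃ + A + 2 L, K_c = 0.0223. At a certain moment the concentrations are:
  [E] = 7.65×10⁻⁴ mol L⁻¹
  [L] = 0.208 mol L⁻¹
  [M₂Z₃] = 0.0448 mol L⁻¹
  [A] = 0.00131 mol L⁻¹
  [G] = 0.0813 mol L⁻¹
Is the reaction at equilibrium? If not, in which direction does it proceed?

in the forward direction

Q_c = [M₂Z₃]²·[A]·[L]² / ([G]·[E]) = (0.0448)²·(0.00131)·(0.208)² / ((0.0813)·(7.65×10⁻⁴)) = 0.00183
Q_c = 0.00183 < K_c = 0.0223, so the forward reaction proceeds.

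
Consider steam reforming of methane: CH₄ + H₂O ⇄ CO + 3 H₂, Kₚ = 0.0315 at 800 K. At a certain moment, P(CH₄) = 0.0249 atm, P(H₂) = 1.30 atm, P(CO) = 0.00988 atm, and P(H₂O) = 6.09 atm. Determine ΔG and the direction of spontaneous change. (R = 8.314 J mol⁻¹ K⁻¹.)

ΔG = 10.1 kJ/mol; the forward reaction is non-spontaneous

Qₚ = P(CO)·P(H₂)³ / (P(CH₄)·P(H₂O)) = (0.00988)·(1.30)³ / ((0.0249)·(6.09)) = 0.143
ΔG = RT ln(Qₚ/Kₚ) = (8.314 J mol⁻¹ K⁻¹)(800 K) × ln(0.143/0.0315)
   = (6.651 kJ/mol)(1.513) = 10.1 kJ/mol
ΔG > 0, so the forward reaction is non-spontaneous (proceeds in reverse).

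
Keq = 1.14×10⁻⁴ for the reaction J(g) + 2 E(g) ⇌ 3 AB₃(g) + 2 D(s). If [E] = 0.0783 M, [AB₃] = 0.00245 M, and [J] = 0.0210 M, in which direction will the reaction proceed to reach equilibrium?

(D is a pure solid — omitted from Q.)
Q = [AB₃]³ / ([J]·[E]²) = (0.00245)³ / ((0.0210)·(0.0783)²) = 1.14×10⁻⁴
Q = 1.14×10⁻⁴ = Keq, so the system is already at equilibrium.

at equilibrium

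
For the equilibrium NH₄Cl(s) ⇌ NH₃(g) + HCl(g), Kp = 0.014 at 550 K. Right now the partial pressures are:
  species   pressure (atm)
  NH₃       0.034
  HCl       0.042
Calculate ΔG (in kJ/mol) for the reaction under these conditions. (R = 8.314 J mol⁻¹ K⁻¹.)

ΔG = -10.4 kJ/mol

(NH₄Cl is a pure solid — omitted from Qp.)
Qp = P(NH₃)·P(HCl) = (0.034)·(0.042) = 0.00143
ΔG = RT ln(Qp/Kp) = (8.314 J mol⁻¹ K⁻¹)(550 K) × ln(0.00143/0.014)
   = (4.573 kJ/mol)(-2.281) = -10.4 kJ/mol
ΔG < 0, so the forward reaction is spontaneous (proceeds forward).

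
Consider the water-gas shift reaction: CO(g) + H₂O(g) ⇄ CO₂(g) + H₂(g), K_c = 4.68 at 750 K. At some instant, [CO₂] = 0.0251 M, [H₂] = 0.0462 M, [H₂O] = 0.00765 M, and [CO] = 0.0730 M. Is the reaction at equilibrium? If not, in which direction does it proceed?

to the right

Q_c = [CO₂]·[H₂] / ([CO]·[H₂O]) = (0.0251)·(0.0462) / ((0.0730)·(0.00765)) = 2.08
Q_c = 2.08 < K_c = 4.68, so the forward reaction proceeds.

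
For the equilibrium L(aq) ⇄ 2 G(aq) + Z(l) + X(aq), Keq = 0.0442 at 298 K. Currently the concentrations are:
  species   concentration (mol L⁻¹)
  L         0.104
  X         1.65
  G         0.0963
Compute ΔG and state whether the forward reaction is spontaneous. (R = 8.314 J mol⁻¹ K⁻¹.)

(Z is a pure liquid — omitted from Q.)
Q = [G]²·[X] / [L] = (0.0963)²·(1.65) / (0.104) = 0.147
ΔG = RT ln(Q/Keq) = (8.314 J mol⁻¹ K⁻¹)(298 K) × ln(0.147/0.0442)
   = (2.478 kJ/mol)(1.202) = 2.98 kJ/mol
ΔG > 0, so the forward reaction is non-spontaneous (proceeds in reverse).

ΔG = 2.98 kJ/mol; the forward reaction is non-spontaneous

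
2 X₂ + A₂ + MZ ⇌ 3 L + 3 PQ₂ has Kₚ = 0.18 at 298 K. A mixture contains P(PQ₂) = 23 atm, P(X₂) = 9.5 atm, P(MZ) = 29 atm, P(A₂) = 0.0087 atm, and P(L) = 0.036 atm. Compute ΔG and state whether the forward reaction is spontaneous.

Qₚ = P(L)³·P(PQ₂)³ / (P(X₂)²·P(A₂)·P(MZ)) = (0.036)³·(23)³ / ((9.5)²·(0.0087)·(29)) = 0.0249
ΔG = RT ln(Qₚ/Kₚ) = (8.314 J mol⁻¹ K⁻¹)(298 K) × ln(0.0249/0.18)
   = (2.478 kJ/mol)(-1.978) = -4.90 kJ/mol
ΔG < 0, so the forward reaction is spontaneous (proceeds forward).

ΔG = -4.90 kJ/mol; the forward reaction is spontaneous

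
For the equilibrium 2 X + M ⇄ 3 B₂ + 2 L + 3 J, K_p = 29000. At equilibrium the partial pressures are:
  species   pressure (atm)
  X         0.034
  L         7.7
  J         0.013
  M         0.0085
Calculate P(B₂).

At equilibrium, K_p = P(B₂)³·P(L)²·P(J)³ / (P(X)²·P(M)) = 29000.
(P(B₂))³·(7.7)²·(0.013)³ / ((0.034)²·(0.0085)) = 29000
P(B₂)³ = 2190 ⇒ P(B₂) = 13 atm

P(B₂) = 13 atm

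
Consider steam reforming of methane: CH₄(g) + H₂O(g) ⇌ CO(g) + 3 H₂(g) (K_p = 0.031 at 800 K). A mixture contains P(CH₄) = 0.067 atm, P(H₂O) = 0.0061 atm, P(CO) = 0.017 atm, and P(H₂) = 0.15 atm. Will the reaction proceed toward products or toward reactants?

reverse (toward reactants)

Q_p = P(CO)·P(H₂)³ / (P(CH₄)·P(H₂O)) = (0.017)·(0.15)³ / ((0.067)·(0.0061)) = 0.14
Q_p = 0.14 > K_p = 0.031, so the reverse reaction proceeds.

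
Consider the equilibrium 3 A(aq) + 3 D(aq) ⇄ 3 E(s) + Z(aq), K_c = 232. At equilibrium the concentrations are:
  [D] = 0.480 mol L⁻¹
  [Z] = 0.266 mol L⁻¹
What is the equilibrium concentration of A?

[A] = 0.218 mol L⁻¹

(E is a pure solid — omitted from K_c.)
At equilibrium, K_c = [Z] / ([A]³·[D]³) = 232.
(0.266) / (([A])³·(0.480)³) = 232
[A]³ = 0.0104 ⇒ [A] = 0.218 mol L⁻¹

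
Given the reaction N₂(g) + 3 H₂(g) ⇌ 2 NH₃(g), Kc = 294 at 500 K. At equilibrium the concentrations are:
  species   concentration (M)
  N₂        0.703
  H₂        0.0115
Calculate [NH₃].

At equilibrium, Kc = [NH₃]² / ([N₂]·[H₂]³) = 294.
([NH₃])² / ((0.703)·(0.0115)³) = 294
[NH₃]² = 3.14e-4 ⇒ [NH₃] = 0.0177 M

[NH₃] = 0.0177 M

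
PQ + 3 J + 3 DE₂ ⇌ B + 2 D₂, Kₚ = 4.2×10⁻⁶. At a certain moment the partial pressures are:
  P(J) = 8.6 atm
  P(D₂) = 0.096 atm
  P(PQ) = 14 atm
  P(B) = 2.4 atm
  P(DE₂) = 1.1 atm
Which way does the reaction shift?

in the forward direction

Qₚ = P(B)·P(D₂)² / (P(PQ)·P(J)³·P(DE₂)³) = (2.4)·(0.096)² / ((14)·(8.6)³·(1.1)³) = 1.9×10⁻⁶
Qₚ = 1.9×10⁻⁶ < Kₚ = 4.2×10⁻⁶, so the forward reaction proceeds.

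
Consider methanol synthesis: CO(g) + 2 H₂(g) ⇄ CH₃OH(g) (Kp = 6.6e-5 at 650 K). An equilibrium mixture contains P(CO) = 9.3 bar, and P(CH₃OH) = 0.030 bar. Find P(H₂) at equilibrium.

P(H₂) = 7.0 bar

At equilibrium, Kp = P(CH₃OH) / (P(CO)·P(H₂)²) = 6.6e-5.
(0.030) / ((9.3)·(P(H₂))²) = 6.6e-5
P(H₂)² = 48.9 ⇒ P(H₂) = 7.0 bar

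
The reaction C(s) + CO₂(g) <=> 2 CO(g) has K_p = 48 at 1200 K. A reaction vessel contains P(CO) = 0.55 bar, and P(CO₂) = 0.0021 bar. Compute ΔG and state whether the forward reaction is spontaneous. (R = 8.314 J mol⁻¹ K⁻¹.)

ΔG = 11.0 kJ/mol; the forward reaction is non-spontaneous

(C is a pure solid — omitted from Q_p.)
Q_p = P(CO)² / P(CO₂) = (0.55)² / (0.0021) = 144
ΔG = RT ln(Q_p/K_p) = (8.314 J mol⁻¹ K⁻¹)(1200 K) × ln(144/48)
   = (9.977 kJ/mol)(1.099) = 11.0 kJ/mol
ΔG > 0, so the forward reaction is non-spontaneous (proceeds in reverse).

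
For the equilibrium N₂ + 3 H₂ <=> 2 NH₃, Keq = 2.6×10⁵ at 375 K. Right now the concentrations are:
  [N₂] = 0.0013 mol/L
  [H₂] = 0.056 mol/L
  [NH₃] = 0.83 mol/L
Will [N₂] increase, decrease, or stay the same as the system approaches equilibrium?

increase

Q = [NH₃]² / ([N₂]·[H₂]³) = (0.83)² / ((0.0013)·(0.056)³) = 3.0×10⁶
Q = 3.0×10⁶ > Keq = 2.6×10⁵: net reverse reaction.
N₂ is a reactant, so it increases.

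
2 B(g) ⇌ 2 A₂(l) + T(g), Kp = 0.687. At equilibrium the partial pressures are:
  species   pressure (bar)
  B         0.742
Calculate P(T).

P(T) = 0.378 bar

(A₂ is a pure liquid — omitted from Kp.)
At equilibrium, Kp = P(T) / P(B)² = 0.687.
(P(T)) / (0.742)² = 0.687
P(T) = 0.378 bar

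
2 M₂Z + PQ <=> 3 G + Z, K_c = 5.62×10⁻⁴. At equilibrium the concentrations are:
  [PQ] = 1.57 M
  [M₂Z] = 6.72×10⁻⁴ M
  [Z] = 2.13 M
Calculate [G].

[G] = 5.72×10⁻⁴ M

At equilibrium, K_c = [G]³·[Z] / ([M₂Z]²·[PQ]) = 5.62×10⁻⁴.
([G])³·(2.13) / ((6.72×10⁻⁴)²·(1.57)) = 5.62×10⁻⁴
[G]³ = 1.87×10⁻¹⁰ ⇒ [G] = 5.72×10⁻⁴ M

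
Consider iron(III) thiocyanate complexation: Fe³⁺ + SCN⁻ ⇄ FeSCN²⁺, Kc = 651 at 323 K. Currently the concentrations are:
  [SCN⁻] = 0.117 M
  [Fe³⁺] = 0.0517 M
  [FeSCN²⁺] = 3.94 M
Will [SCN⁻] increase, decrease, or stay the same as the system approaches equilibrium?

Qc = [FeSCN²⁺] / ([Fe³⁺]·[SCN⁻]) = (3.94) / ((0.0517)·(0.117)) = 651
Qc = 651 = Kc; the system is at equilibrium.

stay the same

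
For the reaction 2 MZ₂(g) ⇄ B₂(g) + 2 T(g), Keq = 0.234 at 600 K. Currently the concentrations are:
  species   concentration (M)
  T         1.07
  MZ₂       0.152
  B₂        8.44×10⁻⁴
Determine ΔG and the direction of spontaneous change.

Q = [B₂]·[T]² / [MZ₂]² = (8.44×10⁻⁴)·(1.07)² / (0.152)² = 0.0418
ΔG = RT ln(Q/Keq) = (8.314 J mol⁻¹ K⁻¹)(600 K) × ln(0.0418/0.234)
   = (4.988 kJ/mol)(-1.722) = -8.59 kJ/mol
ΔG < 0, so the forward reaction is spontaneous (proceeds forward).

ΔG = -8.59 kJ/mol; the forward reaction is spontaneous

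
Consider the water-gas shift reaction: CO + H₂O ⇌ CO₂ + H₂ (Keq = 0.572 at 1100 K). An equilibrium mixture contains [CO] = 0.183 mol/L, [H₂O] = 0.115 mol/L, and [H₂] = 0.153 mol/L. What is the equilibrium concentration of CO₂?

At equilibrium, Keq = [CO₂]·[H₂] / ([CO]·[H₂O]) = 0.572.
([CO₂])·(0.153) / ((0.183)·(0.115)) = 0.572
[CO₂] = 0.0787 mol/L

[CO₂] = 0.0787 mol/L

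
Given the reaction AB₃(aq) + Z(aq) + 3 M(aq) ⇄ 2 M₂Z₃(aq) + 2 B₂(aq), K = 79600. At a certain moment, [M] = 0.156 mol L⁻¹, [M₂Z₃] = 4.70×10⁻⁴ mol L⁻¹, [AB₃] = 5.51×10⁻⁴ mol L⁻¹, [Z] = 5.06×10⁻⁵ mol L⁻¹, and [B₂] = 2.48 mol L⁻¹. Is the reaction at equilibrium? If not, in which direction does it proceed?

to the right

Q = [M₂Z₃]²·[B₂]² / ([AB₃]·[Z]·[M]³) = (4.70×10⁻⁴)²·(2.48)² / ((5.51×10⁻⁴)·(5.06×10⁻⁵)·(0.156)³) = 12800
Q = 12800 < K = 79600, so the forward reaction proceeds.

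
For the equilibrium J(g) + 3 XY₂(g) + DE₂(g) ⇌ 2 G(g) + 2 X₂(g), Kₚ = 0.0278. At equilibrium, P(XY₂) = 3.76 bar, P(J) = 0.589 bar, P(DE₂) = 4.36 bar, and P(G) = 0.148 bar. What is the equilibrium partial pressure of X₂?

P(X₂) = 13.2 bar

At equilibrium, Kₚ = P(G)²·P(X₂)² / (P(J)·P(XY₂)³·P(DE₂)) = 0.0278.
(0.148)²·(P(X₂))² / ((0.589)·(3.76)³·(4.36)) = 0.0278
P(X₂)² = 173 ⇒ P(X₂) = 13.2 bar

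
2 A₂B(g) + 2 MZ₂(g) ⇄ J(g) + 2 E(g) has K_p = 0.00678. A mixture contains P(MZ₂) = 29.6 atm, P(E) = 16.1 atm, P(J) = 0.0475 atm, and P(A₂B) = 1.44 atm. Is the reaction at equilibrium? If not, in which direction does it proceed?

Q_p = P(J)·P(E)² / (P(A₂B)²·P(MZ₂)²) = (0.0475)·(16.1)² / ((1.44)²·(29.6)²) = 0.00678
Q_p = 0.00678 = K_p, so the system is already at equilibrium.

at equilibrium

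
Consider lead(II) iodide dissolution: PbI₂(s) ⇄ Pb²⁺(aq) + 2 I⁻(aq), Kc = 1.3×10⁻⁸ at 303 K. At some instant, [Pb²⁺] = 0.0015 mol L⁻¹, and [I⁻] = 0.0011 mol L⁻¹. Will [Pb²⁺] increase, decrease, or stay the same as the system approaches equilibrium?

increase

(PbI₂ is a pure solid — omitted from Qc.)
Qc = [Pb²⁺]·[I⁻]² = (0.0015)·(0.0011)² = 1.8×10⁻⁹
Qc = 1.8×10⁻⁹ < Kc = 1.3×10⁻⁸: net forward reaction.
Pb²⁺ is a product, so it increases.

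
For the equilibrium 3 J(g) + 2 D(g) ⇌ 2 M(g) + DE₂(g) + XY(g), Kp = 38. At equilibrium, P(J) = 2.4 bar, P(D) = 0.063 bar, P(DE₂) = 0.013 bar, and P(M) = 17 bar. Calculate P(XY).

At equilibrium, Kp = P(M)²·P(DE₂)·P(XY) / (P(J)³·P(D)²) = 38.
(17)²·(0.013)·(P(XY)) / ((2.4)³·(0.063)²) = 38
P(XY) = 0.555 = 0.55 bar

P(XY) = 0.55 bar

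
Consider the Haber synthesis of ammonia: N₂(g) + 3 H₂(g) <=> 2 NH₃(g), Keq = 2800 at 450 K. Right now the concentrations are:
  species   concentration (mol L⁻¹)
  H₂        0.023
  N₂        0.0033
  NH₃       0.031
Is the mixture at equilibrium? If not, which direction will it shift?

Q = [NH₃]² / ([N₂]·[H₂]³) = (0.031)² / ((0.0033)·(0.023)³) = 24000
Q = 24000 > Keq = 2800: net reverse reaction.

no; Q > K, reaction proceeds in reverse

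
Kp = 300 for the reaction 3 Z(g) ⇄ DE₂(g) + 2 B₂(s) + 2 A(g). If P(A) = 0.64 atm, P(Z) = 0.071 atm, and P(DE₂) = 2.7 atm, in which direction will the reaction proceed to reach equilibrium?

(B₂ is a pure solid — omitted from Qp.)
Qp = P(DE₂)·P(A)² / P(Z)³ = (2.7)·(0.64)² / (0.071)³ = 3100
Qp = 3100 > Kp = 300, so the reverse reaction proceeds.

reverse (toward reactants)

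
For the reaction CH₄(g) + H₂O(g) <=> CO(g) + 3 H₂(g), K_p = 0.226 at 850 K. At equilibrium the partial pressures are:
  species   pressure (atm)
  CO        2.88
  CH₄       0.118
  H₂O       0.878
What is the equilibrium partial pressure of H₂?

At equilibrium, K_p = P(CO)·P(H₂)³ / (P(CH₄)·P(H₂O)) = 0.226.
(2.88)·(P(H₂))³ / ((0.118)·(0.878)) = 0.226
P(H₂)³ = 0.00813 ⇒ P(H₂) = 0.201 atm

P(H₂) = 0.201 atm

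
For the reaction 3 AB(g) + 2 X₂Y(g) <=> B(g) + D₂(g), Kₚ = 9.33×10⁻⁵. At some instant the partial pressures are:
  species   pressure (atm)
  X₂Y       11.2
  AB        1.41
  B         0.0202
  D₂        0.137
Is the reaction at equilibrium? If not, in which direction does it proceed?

to the right

Qₚ = P(B)·P(D₂) / (P(AB)³·P(X₂Y)²) = (0.0202)·(0.137) / ((1.41)³·(11.2)²) = 7.87×10⁻⁶
Qₚ = 7.87×10⁻⁶ < Kₚ = 9.33×10⁻⁵, so the forward reaction proceeds.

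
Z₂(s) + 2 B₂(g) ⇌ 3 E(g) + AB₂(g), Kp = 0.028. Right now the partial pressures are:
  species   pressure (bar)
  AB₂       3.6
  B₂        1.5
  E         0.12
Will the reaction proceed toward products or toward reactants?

(Z₂ is a pure solid — omitted from Qp.)
Qp = P(E)³·P(AB₂) / P(B₂)² = (0.12)³·(3.6) / (1.5)² = 0.0028
Qp = 0.0028 < Kp = 0.028, so the forward reaction proceeds.

in the forward direction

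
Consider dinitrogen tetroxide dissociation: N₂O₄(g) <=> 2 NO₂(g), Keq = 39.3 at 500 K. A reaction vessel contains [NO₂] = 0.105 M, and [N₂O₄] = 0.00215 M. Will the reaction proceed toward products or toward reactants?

toward products

Q = [NO₂]² / [N₂O₄] = (0.105)² / (0.00215) = 5.13
Q = 5.13 < Keq = 39.3, so the forward reaction proceeds.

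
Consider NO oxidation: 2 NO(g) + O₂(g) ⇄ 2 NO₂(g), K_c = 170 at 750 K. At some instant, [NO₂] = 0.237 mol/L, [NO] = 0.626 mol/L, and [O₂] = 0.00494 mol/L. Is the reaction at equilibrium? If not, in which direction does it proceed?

in the forward direction

Q_c = [NO₂]² / ([NO]²·[O₂]) = (0.237)² / ((0.626)²·(0.00494)) = 29.0
Q_c = 29.0 < K_c = 170, so the forward reaction proceeds.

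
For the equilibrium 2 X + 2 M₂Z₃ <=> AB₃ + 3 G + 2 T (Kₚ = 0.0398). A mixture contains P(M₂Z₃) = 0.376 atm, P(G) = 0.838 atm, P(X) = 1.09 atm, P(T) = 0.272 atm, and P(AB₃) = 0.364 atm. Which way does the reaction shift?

toward reactants

Qₚ = P(AB₃)·P(G)³·P(T)² / (P(X)²·P(M₂Z₃)²) = (0.364)·(0.838)³·(0.272)² / ((1.09)²·(0.376)²) = 0.0944
Qₚ = 0.0944 > Kₚ = 0.0398, so the reverse reaction proceeds.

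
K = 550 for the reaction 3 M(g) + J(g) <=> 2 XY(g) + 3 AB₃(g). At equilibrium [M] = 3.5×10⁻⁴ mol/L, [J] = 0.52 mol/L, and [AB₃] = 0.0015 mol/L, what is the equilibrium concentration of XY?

At equilibrium, K = [XY]²·[AB₃]³ / ([M]³·[J]) = 550.
([XY])²·(0.0015)³ / ((3.5×10⁻⁴)³·(0.52)) = 550
[XY]² = 3.63 ⇒ [XY] = 1.9 mol/L

[XY] = 1.9 mol/L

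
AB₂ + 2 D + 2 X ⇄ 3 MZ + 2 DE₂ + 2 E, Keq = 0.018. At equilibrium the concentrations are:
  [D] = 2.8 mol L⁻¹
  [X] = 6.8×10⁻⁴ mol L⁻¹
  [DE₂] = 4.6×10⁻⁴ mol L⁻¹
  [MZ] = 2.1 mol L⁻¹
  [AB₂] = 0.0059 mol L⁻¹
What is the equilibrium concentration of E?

[E] = 0.014 mol L⁻¹

At equilibrium, Keq = [MZ]³·[DE₂]²·[E]² / ([AB₂]·[D]²·[X]²) = 0.018.
(2.1)³·(4.6×10⁻⁴)²·([E])² / ((0.0059)·(2.8)²·(6.8×10⁻⁴)²) = 0.018
[E]² = 1.96×10⁻⁴ ⇒ [E] = 0.014 mol L⁻¹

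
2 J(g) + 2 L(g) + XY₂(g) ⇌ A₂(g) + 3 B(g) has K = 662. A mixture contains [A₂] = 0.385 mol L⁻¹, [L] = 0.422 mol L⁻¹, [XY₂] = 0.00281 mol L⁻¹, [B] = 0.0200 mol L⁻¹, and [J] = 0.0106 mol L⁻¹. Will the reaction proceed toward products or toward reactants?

to the right

Q = [A₂]·[B]³ / ([J]²·[L]²·[XY₂]) = (0.385)·(0.0200)³ / ((0.0106)²·(0.422)²·(0.00281)) = 54.8
Q = 54.8 < K = 662, so the forward reaction proceeds.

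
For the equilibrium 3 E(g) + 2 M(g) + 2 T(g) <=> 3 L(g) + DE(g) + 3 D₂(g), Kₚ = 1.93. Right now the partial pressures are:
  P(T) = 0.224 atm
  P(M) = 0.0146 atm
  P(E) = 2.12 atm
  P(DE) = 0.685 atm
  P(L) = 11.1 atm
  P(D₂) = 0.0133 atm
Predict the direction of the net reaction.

Qₚ = P(L)³·P(DE)·P(D₂)³ / (P(E)³·P(M)²·P(T)²) = (11.1)³·(0.685)·(0.0133)³ / ((2.12)³·(0.0146)²·(0.224)²) = 21.6
Qₚ = 21.6 > Kₚ = 1.93, so the reverse reaction proceeds.

to the left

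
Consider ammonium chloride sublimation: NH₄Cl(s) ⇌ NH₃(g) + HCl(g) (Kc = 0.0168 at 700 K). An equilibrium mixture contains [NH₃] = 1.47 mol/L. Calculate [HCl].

(NH₄Cl is a pure solid — omitted from Kc.)
At equilibrium, Kc = [NH₃]·[HCl] = 0.0168.
(1.47)·([HCl]) = 0.0168
[HCl] = 0.0114 mol/L

[HCl] = 0.0114 mol/L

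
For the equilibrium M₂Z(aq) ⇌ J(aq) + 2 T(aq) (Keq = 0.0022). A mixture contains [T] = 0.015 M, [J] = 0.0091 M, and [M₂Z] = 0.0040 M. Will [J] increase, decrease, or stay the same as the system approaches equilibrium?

Q = [J]·[T]² / [M₂Z] = (0.0091)·(0.015)² / (0.0040) = 5.1×10⁻⁴
Q = 5.1×10⁻⁴ < Keq = 0.0022: net forward reaction.
J is a product, so it increases.

increase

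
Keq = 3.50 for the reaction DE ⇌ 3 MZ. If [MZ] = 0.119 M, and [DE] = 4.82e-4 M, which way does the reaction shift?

at equilibrium

Q = [MZ]³ / [DE] = (0.119)³ / (4.82e-4) = 3.50
Q = 3.50 = Keq, so the system is already at equilibrium.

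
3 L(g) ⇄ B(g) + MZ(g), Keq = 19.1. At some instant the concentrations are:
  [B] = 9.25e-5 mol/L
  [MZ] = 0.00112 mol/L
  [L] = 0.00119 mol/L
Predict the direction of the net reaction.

reverse (toward reactants)

Q = [B]·[MZ] / [L]³ = (9.25e-5)·(0.00112) / (0.00119)³ = 61.5
Q = 61.5 > Keq = 19.1, so the reverse reaction proceeds.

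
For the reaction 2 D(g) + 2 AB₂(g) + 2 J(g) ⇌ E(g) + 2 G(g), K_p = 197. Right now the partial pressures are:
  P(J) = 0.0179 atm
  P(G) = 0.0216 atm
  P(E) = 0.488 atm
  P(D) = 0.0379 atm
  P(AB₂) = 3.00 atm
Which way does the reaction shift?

Q_p = P(E)·P(G)² / (P(D)²·P(AB₂)²·P(J)²) = (0.488)·(0.0216)² / ((0.0379)²·(3.00)²·(0.0179)²) = 55.0
Q_p = 55.0 < K_p = 197, so the forward reaction proceeds.

forward (toward products)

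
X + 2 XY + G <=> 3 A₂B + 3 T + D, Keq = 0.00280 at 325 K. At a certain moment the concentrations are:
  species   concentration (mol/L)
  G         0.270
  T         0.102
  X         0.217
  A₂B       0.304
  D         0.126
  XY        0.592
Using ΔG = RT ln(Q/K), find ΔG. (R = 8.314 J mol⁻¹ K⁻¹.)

ΔG = -7.37 kJ/mol

Q = [A₂B]³·[T]³·[D] / ([X]·[XY]²·[G]) = (0.304)³·(0.102)³·(0.126) / ((0.217)·(0.592)²·(0.270)) = 1.83e-4
ΔG = RT ln(Q/Keq) = (8.314 J mol⁻¹ K⁻¹)(325 K) × ln(1.83e-4/0.00280)
   = (2.702 kJ/mol)(-2.728) = -7.37 kJ/mol
ΔG < 0, so the forward reaction is spontaneous (proceeds forward).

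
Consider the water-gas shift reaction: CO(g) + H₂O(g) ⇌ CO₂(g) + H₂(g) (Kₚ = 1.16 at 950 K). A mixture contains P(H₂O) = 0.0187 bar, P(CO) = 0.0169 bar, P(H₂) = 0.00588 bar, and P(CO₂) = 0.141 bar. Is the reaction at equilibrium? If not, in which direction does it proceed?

Qₚ = P(CO₂)·P(H₂) / (P(CO)·P(H₂O)) = (0.141)·(0.00588) / ((0.0169)·(0.0187)) = 2.62
Qₚ = 2.62 > Kₚ = 1.16, so the reverse reaction proceeds.

in the reverse direction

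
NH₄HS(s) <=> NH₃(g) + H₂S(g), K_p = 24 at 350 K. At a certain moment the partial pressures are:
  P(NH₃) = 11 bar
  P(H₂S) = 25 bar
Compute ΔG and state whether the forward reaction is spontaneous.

(NH₄HS is a pure solid — omitted from Q_p.)
Q_p = P(NH₃)·P(H₂S) = (11)·(25) = 275
ΔG = RT ln(Q_p/K_p) = (8.314 J mol⁻¹ K⁻¹)(350 K) × ln(275/24)
   = (2.910 kJ/mol)(2.439) = 7.10 kJ/mol
ΔG > 0, so the forward reaction is non-spontaneous (proceeds in reverse).

ΔG = 7.10 kJ/mol; the forward reaction is non-spontaneous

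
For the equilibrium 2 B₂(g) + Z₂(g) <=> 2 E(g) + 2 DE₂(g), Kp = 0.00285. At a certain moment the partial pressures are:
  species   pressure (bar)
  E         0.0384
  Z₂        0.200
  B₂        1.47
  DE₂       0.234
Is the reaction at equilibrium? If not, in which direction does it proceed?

Qp = P(E)²·P(DE₂)² / (P(B₂)²·P(Z₂)) = (0.0384)²·(0.234)² / ((1.47)²·(0.200)) = 1.87×10⁻⁴
Qp = 1.87×10⁻⁴ < Kp = 0.00285, so the forward reaction proceeds.

in the forward direction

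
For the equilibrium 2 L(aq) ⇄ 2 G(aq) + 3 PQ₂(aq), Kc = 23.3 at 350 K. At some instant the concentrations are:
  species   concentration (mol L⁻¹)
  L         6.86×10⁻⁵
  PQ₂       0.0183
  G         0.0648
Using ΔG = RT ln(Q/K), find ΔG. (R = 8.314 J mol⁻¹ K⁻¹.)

ΔG = -4.22 kJ/mol

Qc = [G]²·[PQ₂]³ / [L]² = (0.0648)²·(0.0183)³ / (6.86×10⁻⁵)² = 5.47
ΔG = RT ln(Qc/Kc) = (8.314 J mol⁻¹ K⁻¹)(350 K) × ln(5.47/23.3)
   = (2.910 kJ/mol)(-1.449) = -4.22 kJ/mol
ΔG < 0, so the forward reaction is spontaneous (proceeds forward).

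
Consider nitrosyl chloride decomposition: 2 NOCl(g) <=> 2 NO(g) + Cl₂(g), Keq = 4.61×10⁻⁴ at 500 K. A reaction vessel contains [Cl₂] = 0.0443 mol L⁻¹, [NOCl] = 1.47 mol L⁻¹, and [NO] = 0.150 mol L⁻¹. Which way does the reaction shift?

at equilibrium

Q = [NO]²·[Cl₂] / [NOCl]² = (0.150)²·(0.0443) / (1.47)² = 4.61×10⁻⁴
Q = 4.61×10⁻⁴ = Keq, so the system is already at equilibrium.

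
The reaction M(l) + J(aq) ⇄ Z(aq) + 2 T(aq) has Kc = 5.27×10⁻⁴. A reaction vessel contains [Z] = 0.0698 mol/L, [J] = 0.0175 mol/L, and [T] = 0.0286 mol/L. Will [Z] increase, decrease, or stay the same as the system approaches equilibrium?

(M is a pure liquid — omitted from Qc.)
Qc = [Z]·[T]² / [J] = (0.0698)·(0.0286)² / (0.0175) = 0.00326
Qc = 0.00326 > Kc = 5.27×10⁻⁴: net reverse reaction.
Z is a product, so it decreases.

decrease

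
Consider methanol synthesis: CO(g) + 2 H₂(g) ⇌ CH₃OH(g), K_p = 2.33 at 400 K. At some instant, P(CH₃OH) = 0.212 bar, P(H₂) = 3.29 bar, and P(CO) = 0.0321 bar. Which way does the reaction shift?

to the right

Q_p = P(CH₃OH) / (P(CO)·P(H₂)²) = (0.212) / ((0.0321)·(3.29)²) = 0.610
Q_p = 0.610 < K_p = 2.33, so the forward reaction proceeds.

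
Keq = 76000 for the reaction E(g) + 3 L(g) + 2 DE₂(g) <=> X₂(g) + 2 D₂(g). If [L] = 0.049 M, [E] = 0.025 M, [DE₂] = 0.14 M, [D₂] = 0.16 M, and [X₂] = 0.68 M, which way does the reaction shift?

Q = [X₂]·[D₂]² / ([E]·[L]³·[DE₂]²) = (0.68)·(0.16)² / ((0.025)·(0.049)³·(0.14)²) = 3.0e5
Q = 3.0e5 > Keq = 76000, so the reverse reaction proceeds.

to the left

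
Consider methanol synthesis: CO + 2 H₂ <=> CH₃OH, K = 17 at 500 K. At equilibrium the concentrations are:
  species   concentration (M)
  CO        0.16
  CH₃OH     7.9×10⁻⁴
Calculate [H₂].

[H₂] = 0.017 M

At equilibrium, K = [CH₃OH] / ([CO]·[H₂]²) = 17.
(7.9×10⁻⁴) / ((0.16)·([H₂])²) = 17
[H₂]² = 2.90×10⁻⁴ ⇒ [H₂] = 0.017 M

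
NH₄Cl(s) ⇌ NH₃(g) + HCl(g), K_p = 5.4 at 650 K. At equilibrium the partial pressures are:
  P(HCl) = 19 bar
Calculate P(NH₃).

(NH₄Cl is a pure solid — omitted from K_p.)
At equilibrium, K_p = P(NH₃)·P(HCl) = 5.4.
(P(NH₃))·(19) = 5.4
P(NH₃) = 0.284 = 0.28 bar

P(NH₃) = 0.28 bar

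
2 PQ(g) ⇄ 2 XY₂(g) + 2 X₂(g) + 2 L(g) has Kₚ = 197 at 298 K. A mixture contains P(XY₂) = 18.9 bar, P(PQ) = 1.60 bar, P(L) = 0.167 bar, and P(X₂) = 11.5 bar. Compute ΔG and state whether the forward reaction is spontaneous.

Qₚ = P(XY₂)²·P(X₂)²·P(L)² / P(PQ)² = (18.9)²·(11.5)²·(0.167)² / (1.60)² = 515
ΔG = RT ln(Qₚ/Kₚ) = (8.314 J mol⁻¹ K⁻¹)(298 K) × ln(515/197)
   = (2.478 kJ/mol)(0.9610) = 2.38 kJ/mol
ΔG > 0, so the forward reaction is non-spontaneous (proceeds in reverse).

ΔG = 2.38 kJ/mol; the forward reaction is non-spontaneous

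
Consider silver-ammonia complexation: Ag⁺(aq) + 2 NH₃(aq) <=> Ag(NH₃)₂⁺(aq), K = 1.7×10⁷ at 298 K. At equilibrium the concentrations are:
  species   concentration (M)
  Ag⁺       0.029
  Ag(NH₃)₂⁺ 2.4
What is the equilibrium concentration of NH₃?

At equilibrium, K = [Ag(NH₃)₂⁺] / ([Ag⁺]·[NH₃]²) = 1.7×10⁷.
(2.4) / ((0.029)·([NH₃])²) = 1.7×10⁷
[NH₃]² = 4.87×10⁻⁶ ⇒ [NH₃] = 0.0022 M

[NH₃] = 0.0022 M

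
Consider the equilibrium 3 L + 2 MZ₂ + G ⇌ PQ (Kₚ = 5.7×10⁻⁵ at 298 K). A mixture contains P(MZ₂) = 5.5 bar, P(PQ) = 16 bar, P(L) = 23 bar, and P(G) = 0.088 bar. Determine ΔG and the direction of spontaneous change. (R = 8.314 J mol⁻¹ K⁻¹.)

Qₚ = P(PQ) / (P(L)³·P(MZ₂)²·P(G)) = (16) / ((23)³·(5.5)²·(0.088)) = 4.94×10⁻⁴
ΔG = RT ln(Qₚ/Kₚ) = (8.314 J mol⁻¹ K⁻¹)(298 K) × ln(4.94×10⁻⁴/5.7×10⁻⁵)
   = (2.478 kJ/mol)(2.159) = 5.35 kJ/mol
ΔG > 0, so the forward reaction is non-spontaneous (proceeds in reverse).

ΔG = 5.35 kJ/mol; the forward reaction is non-spontaneous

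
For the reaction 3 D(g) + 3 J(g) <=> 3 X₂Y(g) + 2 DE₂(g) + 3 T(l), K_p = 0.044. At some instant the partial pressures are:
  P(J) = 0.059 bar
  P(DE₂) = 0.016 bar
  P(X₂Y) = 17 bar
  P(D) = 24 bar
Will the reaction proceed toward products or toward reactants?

toward reactants

(T is a pure liquid — omitted from Q_p.)
Q_p = P(X₂Y)³·P(DE₂)² / (P(D)³·P(J)³) = (17)³·(0.016)² / ((24)³·(0.059)³) = 0.44
Q_p = 0.44 > K_p = 0.044, so the reverse reaction proceeds.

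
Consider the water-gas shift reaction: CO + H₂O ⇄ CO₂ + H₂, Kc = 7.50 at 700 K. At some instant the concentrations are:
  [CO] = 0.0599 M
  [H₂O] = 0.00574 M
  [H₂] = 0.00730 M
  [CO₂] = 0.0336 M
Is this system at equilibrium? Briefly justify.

Qc = [CO₂]·[H₂] / ([CO]·[H₂O]) = (0.0336)·(0.00730) / ((0.0599)·(0.00574)) = 0.713
Qc = 0.713 < Kc = 7.50: net forward reaction.

no; Q < K, reaction proceeds forward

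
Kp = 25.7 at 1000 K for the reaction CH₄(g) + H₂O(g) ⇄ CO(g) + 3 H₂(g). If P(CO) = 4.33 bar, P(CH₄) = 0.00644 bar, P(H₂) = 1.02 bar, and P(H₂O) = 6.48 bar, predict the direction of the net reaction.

Qp = P(CO)·P(H₂)³ / (P(CH₄)·P(H₂O)) = (4.33)·(1.02)³ / ((0.00644)·(6.48)) = 110
Qp = 110 > Kp = 25.7, so the reverse reaction proceeds.

in the reverse direction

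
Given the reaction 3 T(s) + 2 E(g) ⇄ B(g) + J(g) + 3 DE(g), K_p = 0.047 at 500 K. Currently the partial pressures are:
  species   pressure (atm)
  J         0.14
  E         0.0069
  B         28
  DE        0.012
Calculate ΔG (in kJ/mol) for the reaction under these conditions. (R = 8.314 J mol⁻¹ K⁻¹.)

(T is a pure solid — omitted from Q_p.)
Q_p = P(B)·P(J)·P(DE)³ / P(E)² = (28)·(0.14)·(0.012)³ / (0.0069)² = 0.142
ΔG = RT ln(Q_p/K_p) = (8.314 J mol⁻¹ K⁻¹)(500 K) × ln(0.142/0.047)
   = (4.157 kJ/mol)(1.106) = 4.60 kJ/mol
ΔG > 0, so the forward reaction is non-spontaneous (proceeds in reverse).

ΔG = 4.60 kJ/mol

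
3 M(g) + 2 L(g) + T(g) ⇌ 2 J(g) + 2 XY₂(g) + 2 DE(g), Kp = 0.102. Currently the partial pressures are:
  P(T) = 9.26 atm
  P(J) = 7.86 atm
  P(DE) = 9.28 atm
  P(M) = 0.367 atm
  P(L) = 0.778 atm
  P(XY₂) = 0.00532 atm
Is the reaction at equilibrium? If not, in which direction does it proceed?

Qp = P(J)²·P(XY₂)²·P(DE)² / (P(M)³·P(L)²·P(T)) = (7.86)²·(0.00532)²·(9.28)² / ((0.367)³·(0.778)²·(9.26)) = 0.543
Qp = 0.543 > Kp = 0.102, so the reverse reaction proceeds.

toward reactants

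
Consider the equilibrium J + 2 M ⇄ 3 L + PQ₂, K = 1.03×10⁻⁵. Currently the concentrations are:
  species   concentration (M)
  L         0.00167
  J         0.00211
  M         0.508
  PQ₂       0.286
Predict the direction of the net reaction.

toward products

Q = [L]³·[PQ₂] / ([J]·[M]²) = (0.00167)³·(0.286) / ((0.00211)·(0.508)²) = 2.45×10⁻⁶
Q = 2.45×10⁻⁶ < K = 1.03×10⁻⁵, so the forward reaction proceeds.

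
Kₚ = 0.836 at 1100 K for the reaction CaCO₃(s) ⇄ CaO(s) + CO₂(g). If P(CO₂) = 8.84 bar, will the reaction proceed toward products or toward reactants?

(CaCO₃, CaO are pure solids — omitted from Qₚ.)
Qₚ = P(CO₂) = 8.84
Qₚ = 8.84 > Kₚ = 0.836, so the reverse reaction proceeds.

to the left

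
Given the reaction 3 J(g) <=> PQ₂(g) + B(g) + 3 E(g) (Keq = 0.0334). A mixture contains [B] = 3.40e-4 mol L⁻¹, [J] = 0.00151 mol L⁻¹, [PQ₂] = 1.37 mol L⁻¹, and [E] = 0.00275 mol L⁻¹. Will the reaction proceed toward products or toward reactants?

Q = [PQ₂]·[B]·[E]³ / [J]³ = (1.37)·(3.40e-4)·(0.00275)³ / (0.00151)³ = 0.00281
Q = 0.00281 < Keq = 0.0334, so the forward reaction proceeds.

in the forward direction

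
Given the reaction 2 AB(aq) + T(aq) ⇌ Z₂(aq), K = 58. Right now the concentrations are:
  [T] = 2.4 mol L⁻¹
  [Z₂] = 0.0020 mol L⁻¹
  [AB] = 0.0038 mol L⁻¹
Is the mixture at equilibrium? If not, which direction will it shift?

yes, at equilibrium

Q = [Z₂] / ([AB]²·[T]) = (0.0020) / ((0.0038)²·(2.4)) = 58
Q = 58 = K; the system is at equilibrium.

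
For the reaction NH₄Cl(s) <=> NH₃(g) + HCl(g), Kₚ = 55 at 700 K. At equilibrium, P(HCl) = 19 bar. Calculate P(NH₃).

(NH₄Cl is a pure solid — omitted from Kₚ.)
At equilibrium, Kₚ = P(NH₃)·P(HCl) = 55.
(P(NH₃))·(19) = 55
P(NH₃) = 2.89 = 2.9 bar

P(NH₃) = 2.9 bar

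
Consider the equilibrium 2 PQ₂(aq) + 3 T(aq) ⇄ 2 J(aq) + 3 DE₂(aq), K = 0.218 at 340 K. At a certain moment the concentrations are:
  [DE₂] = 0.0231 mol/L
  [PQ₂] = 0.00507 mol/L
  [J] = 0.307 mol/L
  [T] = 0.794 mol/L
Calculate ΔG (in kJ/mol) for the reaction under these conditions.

Q = [J]²·[DE₂]³ / ([PQ₂]²·[T]³) = (0.307)²·(0.0231)³ / ((0.00507)²·(0.794)³) = 0.0903
ΔG = RT ln(Q/K) = (8.314 J mol⁻¹ K⁻¹)(340 K) × ln(0.0903/0.218)
   = (2.827 kJ/mol)(-0.8814) = -2.49 kJ/mol
ΔG < 0, so the forward reaction is spontaneous (proceeds forward).

ΔG = -2.49 kJ/mol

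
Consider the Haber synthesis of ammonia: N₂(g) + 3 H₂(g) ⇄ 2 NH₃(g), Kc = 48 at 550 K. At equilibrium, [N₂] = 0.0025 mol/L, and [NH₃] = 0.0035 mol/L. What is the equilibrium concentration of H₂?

At equilibrium, Kc = [NH₃]² / ([N₂]·[H₂]³) = 48.
(0.0035)² / ((0.0025)·([H₂])³) = 48
[H₂]³ = 1.02×10⁻⁴ ⇒ [H₂] = 0.047 mol/L

[H₂] = 0.047 mol/L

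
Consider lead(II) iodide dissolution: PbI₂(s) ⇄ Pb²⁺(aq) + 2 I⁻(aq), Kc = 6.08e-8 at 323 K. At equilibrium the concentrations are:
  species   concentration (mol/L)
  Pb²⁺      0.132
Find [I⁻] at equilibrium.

(PbI₂ is a pure solid — omitted from Kc.)
At equilibrium, Kc = [Pb²⁺]·[I⁻]² = 6.08e-8.
(0.132)·([I⁻])² = 6.08e-8
[I⁻]² = 4.61e-7 ⇒ [I⁻] = 6.79e-4 mol/L

[I⁻] = 6.79e-4 mol/L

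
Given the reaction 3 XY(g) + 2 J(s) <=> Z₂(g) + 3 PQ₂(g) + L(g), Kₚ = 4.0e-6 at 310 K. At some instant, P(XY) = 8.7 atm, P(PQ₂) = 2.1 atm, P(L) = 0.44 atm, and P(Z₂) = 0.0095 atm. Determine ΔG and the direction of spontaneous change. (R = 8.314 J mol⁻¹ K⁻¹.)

ΔG = 6.93 kJ/mol; the forward reaction is non-spontaneous

(J is a pure solid — omitted from Qₚ.)
Qₚ = P(Z₂)·P(PQ₂)³·P(L) / P(XY)³ = (0.0095)·(2.1)³·(0.44) / (8.7)³ = 5.88e-5
ΔG = RT ln(Qₚ/Kₚ) = (8.314 J mol⁻¹ K⁻¹)(310 K) × ln(5.88e-5/4.0e-6)
   = (2.577 kJ/mol)(2.688) = 6.93 kJ/mol
ΔG > 0, so the forward reaction is non-spontaneous (proceeds in reverse).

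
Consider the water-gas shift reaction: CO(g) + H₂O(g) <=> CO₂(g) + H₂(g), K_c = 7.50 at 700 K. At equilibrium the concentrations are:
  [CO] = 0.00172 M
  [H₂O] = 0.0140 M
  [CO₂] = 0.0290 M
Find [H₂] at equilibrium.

[H₂] = 0.00623 M

At equilibrium, K_c = [CO₂]·[H₂] / ([CO]·[H₂O]) = 7.50.
(0.0290)·([H₂]) / ((0.00172)·(0.0140)) = 7.50
[H₂] = 0.00623 M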